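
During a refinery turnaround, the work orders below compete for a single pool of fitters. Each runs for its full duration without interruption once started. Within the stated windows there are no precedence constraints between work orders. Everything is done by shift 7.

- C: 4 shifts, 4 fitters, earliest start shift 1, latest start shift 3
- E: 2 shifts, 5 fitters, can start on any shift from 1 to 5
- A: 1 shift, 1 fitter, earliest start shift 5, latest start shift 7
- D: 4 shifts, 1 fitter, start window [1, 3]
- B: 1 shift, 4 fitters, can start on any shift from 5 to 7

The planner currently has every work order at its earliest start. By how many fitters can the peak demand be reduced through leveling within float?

5

Early-start peak: s1:10  s2:10  s3:5  s4:5  s5:5  s6:0  s7:0 ⇒ 10.
Leveled (C@1, E@5, A@7, D@1, B@7): s1:5  s2:5  s3:5  s4:5  s5:5  s6:5  s7:5 ⇒ 5.
Reduction 10 − 5 = 5.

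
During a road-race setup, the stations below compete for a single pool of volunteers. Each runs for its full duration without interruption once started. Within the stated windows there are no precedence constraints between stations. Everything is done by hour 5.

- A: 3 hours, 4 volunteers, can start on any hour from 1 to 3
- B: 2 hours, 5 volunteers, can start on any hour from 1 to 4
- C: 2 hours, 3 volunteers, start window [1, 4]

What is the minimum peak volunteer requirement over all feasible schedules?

7

Early-start (A@1, B@1, C@1) gives peak 12: h1:12  h2:12  h3:4  h4:0  h5:0.
Shift B→4.
Schedule A@1, B@4, C@1: h1:7  h2:7  h3:4  h4:5  h5:5 — peak 7.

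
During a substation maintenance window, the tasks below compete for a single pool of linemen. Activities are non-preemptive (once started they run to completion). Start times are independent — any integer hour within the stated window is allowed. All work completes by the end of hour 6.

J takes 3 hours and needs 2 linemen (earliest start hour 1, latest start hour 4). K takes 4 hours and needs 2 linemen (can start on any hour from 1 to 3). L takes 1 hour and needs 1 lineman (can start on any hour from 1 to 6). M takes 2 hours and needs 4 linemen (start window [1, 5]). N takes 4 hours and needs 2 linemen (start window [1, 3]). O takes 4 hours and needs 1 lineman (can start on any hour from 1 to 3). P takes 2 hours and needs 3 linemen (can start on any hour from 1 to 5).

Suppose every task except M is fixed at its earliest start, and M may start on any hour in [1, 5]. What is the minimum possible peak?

M@1: h1:15  h2:14  h3:7  h4:5  h5:0  h6:0 → peak 15
M@2: h1:11  h2:14  h3:11  h4:5  h5:0  h6:0 → peak 14
M@3: h1:11  h2:10  h3:11  h4:9  h5:0  h6:0 → peak 11
M@4: h1:11  h2:10  h3:7  h4:9  h5:4  h6:0 → peak 11
M@5: h1:11  h2:10  h3:7  h4:5  h5:4  h6:4 → peak 11
Best is M@3, peak 11.

11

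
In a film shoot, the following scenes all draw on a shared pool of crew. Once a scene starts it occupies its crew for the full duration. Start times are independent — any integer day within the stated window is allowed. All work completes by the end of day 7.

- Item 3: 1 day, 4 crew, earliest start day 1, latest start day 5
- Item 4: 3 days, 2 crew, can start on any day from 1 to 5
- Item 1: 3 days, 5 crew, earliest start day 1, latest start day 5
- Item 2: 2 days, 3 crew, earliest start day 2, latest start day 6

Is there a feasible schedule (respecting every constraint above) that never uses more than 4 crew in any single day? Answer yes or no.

no

Total crew member-days = 31; over 7 days the average is 31/7 > 4, so some day must exceed 4.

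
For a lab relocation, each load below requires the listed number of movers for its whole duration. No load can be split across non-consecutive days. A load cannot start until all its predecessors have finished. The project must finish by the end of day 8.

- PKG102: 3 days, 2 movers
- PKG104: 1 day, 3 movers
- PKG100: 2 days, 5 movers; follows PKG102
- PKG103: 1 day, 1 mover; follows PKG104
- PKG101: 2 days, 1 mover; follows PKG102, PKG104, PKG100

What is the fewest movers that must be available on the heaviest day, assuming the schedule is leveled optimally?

Schedule PKG102@1, PKG104@1, PKG100@4, PKG103@2, PKG101@6: d1:5  d2:3  d3:2  d4:5  d5:5  d6:1  d7:1  d8:0 — peak 5.

5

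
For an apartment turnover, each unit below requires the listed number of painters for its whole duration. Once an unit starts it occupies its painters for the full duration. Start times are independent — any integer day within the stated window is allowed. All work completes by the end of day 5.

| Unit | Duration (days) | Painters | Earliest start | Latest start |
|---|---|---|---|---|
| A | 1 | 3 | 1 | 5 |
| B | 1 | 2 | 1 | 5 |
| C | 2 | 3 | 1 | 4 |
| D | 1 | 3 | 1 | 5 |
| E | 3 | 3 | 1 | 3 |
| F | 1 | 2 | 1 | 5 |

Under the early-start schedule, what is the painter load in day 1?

At early start, day 1 has: A, B, C, D, E, F.
Demand: 3 + 2 + 3 + 3 + 3 + 2 = 16.

16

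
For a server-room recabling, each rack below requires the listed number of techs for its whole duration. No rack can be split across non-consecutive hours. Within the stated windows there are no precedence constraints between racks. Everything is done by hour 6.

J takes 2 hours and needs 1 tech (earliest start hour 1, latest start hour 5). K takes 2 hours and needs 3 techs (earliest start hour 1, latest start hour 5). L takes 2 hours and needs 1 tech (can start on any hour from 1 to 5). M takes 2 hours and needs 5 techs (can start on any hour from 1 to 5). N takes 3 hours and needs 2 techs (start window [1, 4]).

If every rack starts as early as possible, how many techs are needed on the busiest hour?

12

Early-start schedule: J@1, K@1, L@1, M@1, N@1.
Load per hour: hour 1: 12, hour 2: 12, hour 3: 2, hour 4: 0, hour 5: 0, hour 6: 0.
Peak is 12.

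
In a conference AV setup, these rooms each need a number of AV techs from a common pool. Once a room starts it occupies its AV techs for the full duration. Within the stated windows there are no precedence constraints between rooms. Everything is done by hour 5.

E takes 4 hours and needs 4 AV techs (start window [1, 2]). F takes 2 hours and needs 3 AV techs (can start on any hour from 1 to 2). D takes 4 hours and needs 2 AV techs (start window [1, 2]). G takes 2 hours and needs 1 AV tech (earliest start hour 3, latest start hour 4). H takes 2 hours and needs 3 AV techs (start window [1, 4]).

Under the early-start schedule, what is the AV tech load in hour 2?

At early start, hour 2 has: E, F, D, H.
Demand: 4 + 3 + 2 + 3 = 12.

12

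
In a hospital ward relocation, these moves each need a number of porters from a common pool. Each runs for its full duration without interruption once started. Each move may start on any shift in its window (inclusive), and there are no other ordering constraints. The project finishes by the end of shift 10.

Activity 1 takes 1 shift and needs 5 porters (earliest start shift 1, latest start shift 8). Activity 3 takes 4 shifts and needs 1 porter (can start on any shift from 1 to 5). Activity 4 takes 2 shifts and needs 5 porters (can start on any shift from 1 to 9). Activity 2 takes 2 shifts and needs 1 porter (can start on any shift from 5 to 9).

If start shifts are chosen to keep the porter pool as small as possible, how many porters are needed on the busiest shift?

Early-start (Activity 1@1, Activity 3@1, Activity 4@1, Activity 2@5) gives peak 11: s1:11  s2:6  s3:1  s4:1  s5:1  s6:1  s7:0  s8:0  s9:0  s10:0.
Shift Activity 3→2, Activity 4→6, Activity 2→8.
Schedule Activity 1@1, Activity 3@2, Activity 4@6, Activity 2@8: s1:5  s2:1  s3:1  s4:1  s5:1  s6:5  s7:5  s8:1  s9:1  s10:0 — peak 5.

5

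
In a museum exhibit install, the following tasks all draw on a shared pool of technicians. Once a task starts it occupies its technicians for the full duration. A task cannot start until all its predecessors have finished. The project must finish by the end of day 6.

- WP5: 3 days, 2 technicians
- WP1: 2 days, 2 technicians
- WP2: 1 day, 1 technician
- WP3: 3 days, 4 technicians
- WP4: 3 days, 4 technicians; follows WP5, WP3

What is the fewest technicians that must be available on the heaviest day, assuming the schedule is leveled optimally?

Early-start (WP5@1, WP1@1, WP2@1, WP3@1, WP4@4) gives peak 9: d1:9  d2:8  d3:6  d4:4  d5:4  d6:4.
Shift WP1→4, WP2→6.
Schedule WP5@1, WP1@4, WP2@6, WP3@1, WP4@4: d1:6  d2:6  d3:6  d4:6  d5:6  d6:5 — peak 6.
Total technician-days = 35 over 6 days ⇒ peak ≥ ⌈35/6⌉ = 6, so 6 is optimal.

6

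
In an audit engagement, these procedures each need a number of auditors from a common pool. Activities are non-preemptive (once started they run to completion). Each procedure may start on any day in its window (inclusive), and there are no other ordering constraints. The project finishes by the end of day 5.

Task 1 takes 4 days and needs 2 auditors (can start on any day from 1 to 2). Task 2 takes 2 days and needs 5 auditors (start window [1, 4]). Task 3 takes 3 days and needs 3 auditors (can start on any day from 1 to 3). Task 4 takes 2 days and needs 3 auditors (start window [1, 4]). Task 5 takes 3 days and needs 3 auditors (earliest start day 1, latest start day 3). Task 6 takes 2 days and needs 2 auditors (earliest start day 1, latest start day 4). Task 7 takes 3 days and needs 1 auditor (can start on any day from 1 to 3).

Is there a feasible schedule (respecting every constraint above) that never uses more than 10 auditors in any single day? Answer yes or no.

The minimum achievable peak is 11; 10 < 11, so no feasible schedule stays within the cap.

no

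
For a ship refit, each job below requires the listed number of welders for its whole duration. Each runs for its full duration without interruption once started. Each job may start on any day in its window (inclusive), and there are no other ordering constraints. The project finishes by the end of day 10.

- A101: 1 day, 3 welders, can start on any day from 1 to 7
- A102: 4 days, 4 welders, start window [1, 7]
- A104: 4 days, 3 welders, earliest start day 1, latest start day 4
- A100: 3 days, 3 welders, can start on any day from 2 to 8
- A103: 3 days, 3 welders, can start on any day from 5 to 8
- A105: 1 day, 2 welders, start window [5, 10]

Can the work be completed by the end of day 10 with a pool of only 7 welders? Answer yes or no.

yes

Schedule A101@1, A102@1, A104@2, A100@5, A103@6, A105@8: d1:7  d2:7  d3:7  d4:7  d5:6  d6:6  d7:6  d8:5  d9:0  d10:0 — peak 7 ≤ 7.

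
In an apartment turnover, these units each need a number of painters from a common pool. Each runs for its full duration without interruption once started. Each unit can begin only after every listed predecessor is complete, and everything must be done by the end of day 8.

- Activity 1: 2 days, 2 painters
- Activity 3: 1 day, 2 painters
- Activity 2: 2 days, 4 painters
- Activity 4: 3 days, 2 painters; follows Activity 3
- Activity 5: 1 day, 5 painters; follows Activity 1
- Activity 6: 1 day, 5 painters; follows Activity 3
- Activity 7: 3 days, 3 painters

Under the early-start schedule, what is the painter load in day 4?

At early start, day 4 has: Activity 4.
Demand: 2 = 2.

2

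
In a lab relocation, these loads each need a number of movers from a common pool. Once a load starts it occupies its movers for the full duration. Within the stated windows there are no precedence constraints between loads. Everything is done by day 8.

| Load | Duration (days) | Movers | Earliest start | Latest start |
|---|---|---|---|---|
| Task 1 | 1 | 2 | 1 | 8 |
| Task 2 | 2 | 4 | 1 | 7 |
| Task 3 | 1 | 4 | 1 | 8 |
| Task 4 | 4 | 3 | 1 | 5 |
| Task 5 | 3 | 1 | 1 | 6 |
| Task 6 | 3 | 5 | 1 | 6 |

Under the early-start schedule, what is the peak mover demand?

19

Early-start schedule: Task 1@1, Task 2@1, Task 3@1, Task 4@1, Task 5@1, Task 6@1.
Load per day: day 1: 19, day 2: 13, day 3: 9, day 4: 3, day 5: 0, day 6: 0, day 7: 0, day 8: 0.
Peak is 19.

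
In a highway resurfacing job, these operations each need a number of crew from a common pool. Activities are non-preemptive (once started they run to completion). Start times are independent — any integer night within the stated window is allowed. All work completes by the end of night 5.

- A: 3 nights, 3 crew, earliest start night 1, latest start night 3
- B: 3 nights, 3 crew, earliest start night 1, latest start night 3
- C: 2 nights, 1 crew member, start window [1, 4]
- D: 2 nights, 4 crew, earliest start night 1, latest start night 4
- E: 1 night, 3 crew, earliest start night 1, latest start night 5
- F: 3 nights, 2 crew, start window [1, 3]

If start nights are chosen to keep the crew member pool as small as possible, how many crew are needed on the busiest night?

8

Early-start (A@1, B@1, C@1, D@1, E@1, F@1) gives peak 16: n1:16  n2:13  n3:8  n4:0  n5:0.
Shift C→4, D→4, E→4.
Schedule A@1, B@1, C@4, D@4, E@4, F@1: n1:8  n2:8  n3:8  n4:8  n5:5 — peak 8.
Total crew member-nights = 37 over 5 nights ⇒ peak ≥ ⌈37/5⌉ = 8, so 8 is optimal.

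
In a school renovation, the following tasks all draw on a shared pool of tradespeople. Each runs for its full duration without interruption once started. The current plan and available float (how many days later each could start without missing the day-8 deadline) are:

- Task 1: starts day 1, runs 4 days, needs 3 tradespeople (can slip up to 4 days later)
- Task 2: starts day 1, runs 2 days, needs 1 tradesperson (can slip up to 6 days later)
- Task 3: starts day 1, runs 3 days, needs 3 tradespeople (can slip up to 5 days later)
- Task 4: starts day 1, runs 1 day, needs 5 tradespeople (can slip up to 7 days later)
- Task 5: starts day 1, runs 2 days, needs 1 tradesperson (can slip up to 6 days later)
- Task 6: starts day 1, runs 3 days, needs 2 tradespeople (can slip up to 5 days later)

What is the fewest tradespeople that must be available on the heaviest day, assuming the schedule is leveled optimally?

5

Early-start (Task 1@1, Task 2@1, Task 3@1, Task 4@1, Task 5@1, Task 6@1) gives peak 15: d1:15  d2:10  d3:8  d4:3  d5:0  d6:0  d7:0  d8:0.
Shift Task 3→5, Task 4→8, Task 6→3.
Schedule Task 1@1, Task 2@1, Task 3@5, Task 4@8, Task 5@1, Task 6@3: d1:5  d2:5  d3:5  d4:5  d5:5  d6:3  d7:3  d8:5 — peak 5.
Total tradesperson-days = 36 over 8 days ⇒ peak ≥ ⌈36/8⌉ = 5, so 5 is optimal.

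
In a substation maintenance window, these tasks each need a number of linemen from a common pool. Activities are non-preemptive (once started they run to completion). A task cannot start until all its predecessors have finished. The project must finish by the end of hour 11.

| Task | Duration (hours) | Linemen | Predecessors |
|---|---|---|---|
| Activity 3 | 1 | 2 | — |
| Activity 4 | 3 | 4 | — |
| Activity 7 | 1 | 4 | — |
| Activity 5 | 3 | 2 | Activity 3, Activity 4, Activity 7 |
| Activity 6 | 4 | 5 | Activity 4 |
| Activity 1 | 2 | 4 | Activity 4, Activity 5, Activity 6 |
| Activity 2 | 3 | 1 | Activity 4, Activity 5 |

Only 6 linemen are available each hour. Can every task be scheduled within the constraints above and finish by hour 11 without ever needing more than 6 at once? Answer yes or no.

no

The minimum achievable peak is 7; 6 < 7, so no feasible schedule stays within the cap.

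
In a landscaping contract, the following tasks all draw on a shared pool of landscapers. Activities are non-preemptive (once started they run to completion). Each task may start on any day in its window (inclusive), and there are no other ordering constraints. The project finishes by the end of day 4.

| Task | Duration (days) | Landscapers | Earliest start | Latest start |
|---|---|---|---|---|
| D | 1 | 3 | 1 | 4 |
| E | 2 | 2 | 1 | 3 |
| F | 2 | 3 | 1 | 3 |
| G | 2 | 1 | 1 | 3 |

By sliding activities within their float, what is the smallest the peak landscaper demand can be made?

5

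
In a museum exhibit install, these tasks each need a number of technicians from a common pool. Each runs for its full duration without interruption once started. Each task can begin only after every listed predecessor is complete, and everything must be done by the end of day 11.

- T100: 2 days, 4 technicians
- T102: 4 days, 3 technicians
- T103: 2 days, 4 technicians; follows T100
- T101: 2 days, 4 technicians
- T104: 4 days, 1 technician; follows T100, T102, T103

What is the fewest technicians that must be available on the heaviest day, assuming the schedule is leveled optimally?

Early-start (T100@1, T102@1, T103@3, T101@1, T104@5) gives peak 11: d1:11  d2:11  d3:7  d4:7  d5:1  d6:1  d7:1  d8:1  d9:0  d10:0  d11:0.
Shift T101→5.
Schedule T100@1, T102@1, T103@3, T101@5, T104@5: d1:7  d2:7  d3:7  d4:7  d5:5  d6:5  d7:1  d8:1  d9:0  d10:0  d11:0 — peak 7.

7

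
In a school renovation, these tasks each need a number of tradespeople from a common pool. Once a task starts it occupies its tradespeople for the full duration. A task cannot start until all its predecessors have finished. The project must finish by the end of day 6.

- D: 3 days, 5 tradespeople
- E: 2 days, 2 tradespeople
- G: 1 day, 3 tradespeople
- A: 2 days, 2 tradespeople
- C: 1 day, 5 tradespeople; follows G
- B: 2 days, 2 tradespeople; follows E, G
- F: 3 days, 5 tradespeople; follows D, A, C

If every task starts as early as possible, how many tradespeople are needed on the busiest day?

Early-start schedule: D@1, E@1, G@1, A@1, C@2, B@3, F@4.
Load per day: day 1: 12, day 2: 14, day 3: 7, day 4: 7, day 5: 5, day 6: 5.
Peak is 14.

14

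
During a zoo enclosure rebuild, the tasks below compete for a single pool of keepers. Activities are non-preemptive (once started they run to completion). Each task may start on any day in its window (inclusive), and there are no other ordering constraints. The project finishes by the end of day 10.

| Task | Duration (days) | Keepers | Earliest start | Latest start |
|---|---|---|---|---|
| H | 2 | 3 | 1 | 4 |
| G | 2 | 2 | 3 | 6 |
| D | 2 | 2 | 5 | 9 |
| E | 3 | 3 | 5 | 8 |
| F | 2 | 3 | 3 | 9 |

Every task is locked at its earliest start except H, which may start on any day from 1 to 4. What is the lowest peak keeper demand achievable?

H@1: d1:3  d2:3  d3:5  d4:5  d5:5  d6:5  d7:3  d8:0  d9:0  d10:0 → peak 5
H@2: d1:0  d2:3  d3:8  d4:5  d5:5  d6:5  d7:3  d8:0  d9:0  d10:0 → peak 8
H@3: d1:0  d2:0  d3:8  d4:8  d5:5  d6:5  d7:3  d8:0  d9:0  d10:0 → peak 8
H@4: d1:0  d2:0  d3:5  d4:8  d5:8  d6:5  d7:3  d8:0  d9:0  d10:0 → peak 8
Best is H@1, peak 5.

5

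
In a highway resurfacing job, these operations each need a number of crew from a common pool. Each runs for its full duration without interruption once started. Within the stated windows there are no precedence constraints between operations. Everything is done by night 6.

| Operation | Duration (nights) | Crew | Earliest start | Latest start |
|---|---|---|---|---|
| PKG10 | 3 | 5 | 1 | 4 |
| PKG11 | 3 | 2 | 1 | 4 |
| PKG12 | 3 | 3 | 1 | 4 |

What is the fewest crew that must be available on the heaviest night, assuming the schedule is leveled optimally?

5

Early-start (PKG10@1, PKG11@1, PKG12@1) gives peak 10: n1:10  n2:10  n3:10  n4:0  n5:0  n6:0.
Shift PKG11→4, PKG12→4.
Schedule PKG10@1, PKG11@4, PKG12@4: n1:5  n2:5  n3:5  n4:5  n5:5  n6:5 — peak 5.
Total crew member-nights = 30 over 6 nights ⇒ peak ≥ ⌈30/6⌉ = 5, so 5 is optimal.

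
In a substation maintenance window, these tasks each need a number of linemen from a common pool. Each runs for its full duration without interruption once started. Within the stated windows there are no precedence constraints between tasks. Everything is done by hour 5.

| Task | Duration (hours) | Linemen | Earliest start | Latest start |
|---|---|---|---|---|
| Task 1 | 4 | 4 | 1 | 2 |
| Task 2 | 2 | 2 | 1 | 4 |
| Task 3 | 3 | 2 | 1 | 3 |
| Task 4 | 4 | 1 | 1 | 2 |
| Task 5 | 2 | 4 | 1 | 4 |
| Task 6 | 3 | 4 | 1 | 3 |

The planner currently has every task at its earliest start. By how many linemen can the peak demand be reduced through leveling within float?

Early-start peak: h1:17  h2:17  h3:11  h4:5  h5:0 ⇒ 17.
Leveled (Task 1@1, Task 2@1, Task 3@3, Task 4@1, Task 5@1, Task 6@3): h1:11  h2:11  h3:11  h4:11  h5:6 ⇒ 11.
Reduction 17 − 11 = 6.

6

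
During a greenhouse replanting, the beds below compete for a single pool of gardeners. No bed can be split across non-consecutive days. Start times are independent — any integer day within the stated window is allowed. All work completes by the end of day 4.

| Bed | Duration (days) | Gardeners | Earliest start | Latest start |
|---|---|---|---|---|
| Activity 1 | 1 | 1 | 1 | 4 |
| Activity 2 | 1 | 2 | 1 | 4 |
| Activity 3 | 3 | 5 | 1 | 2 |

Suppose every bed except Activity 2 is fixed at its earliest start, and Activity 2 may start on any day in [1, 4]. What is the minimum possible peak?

6

Activity 2@1: d1:8  d2:5  d3:5  d4:0 → peak 8
Activity 2@2: d1:6  d2:7  d3:5  d4:0 → peak 7
Activity 2@3: d1:6  d2:5  d3:7  d4:0 → peak 7
Activity 2@4: d1:6  d2:5  d3:5  d4:2 → peak 6
Best is Activity 2@4, peak 6.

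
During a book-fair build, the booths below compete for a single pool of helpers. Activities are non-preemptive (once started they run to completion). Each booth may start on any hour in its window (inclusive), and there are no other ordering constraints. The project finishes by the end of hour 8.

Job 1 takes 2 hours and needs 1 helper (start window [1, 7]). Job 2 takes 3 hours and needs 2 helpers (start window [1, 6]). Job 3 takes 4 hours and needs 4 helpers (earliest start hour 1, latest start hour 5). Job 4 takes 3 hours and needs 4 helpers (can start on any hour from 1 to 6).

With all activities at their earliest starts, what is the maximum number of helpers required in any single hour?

Early-start schedule: Job 1@1, Job 2@1, Job 3@1, Job 4@1.
Load per hour: hour 1: 11, hour 2: 11, hour 3: 10, hour 4: 4, hour 5: 0, hour 6: 0, hour 7: 0, hour 8: 0.
Peak is 11.

11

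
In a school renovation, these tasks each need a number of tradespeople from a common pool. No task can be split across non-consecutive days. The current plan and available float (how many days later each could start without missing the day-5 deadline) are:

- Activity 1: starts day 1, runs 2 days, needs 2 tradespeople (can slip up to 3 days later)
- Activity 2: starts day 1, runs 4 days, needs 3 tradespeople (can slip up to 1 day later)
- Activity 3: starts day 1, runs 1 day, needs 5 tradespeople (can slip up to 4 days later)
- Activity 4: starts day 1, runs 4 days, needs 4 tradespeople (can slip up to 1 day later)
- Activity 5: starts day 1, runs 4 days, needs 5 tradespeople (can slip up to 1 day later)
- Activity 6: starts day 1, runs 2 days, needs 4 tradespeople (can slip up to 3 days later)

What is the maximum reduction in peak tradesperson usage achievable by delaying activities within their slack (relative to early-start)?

Early-start peak: d1:23  d2:18  d3:12  d4:12  d5:0 ⇒ 23.
Leveled (Activity 1@1, Activity 2@1, Activity 3@1, Activity 4@1, Activity 5@2, Activity 6@3): d1:14  d2:14  d3:16  d4:16  d5:5 ⇒ 16.
Reduction 23 − 16 = 7.

7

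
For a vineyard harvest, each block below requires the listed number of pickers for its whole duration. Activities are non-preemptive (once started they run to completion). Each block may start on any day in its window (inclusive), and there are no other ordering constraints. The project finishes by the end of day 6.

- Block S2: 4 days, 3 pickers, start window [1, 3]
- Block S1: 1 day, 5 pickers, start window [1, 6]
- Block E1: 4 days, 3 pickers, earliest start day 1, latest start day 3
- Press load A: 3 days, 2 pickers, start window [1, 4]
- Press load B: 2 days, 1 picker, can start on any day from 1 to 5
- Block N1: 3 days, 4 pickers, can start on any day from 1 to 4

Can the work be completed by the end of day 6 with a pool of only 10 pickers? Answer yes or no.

yes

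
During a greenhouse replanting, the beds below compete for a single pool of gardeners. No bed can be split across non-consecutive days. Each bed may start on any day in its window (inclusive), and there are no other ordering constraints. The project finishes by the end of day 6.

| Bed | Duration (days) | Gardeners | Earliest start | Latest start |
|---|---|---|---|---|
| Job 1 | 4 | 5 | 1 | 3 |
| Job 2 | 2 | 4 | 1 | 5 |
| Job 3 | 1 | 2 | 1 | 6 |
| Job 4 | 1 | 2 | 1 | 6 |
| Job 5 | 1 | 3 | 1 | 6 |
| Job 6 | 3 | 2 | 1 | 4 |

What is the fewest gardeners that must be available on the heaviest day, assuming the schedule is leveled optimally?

Early-start (Job 1@1, Job 2@1, Job 3@1, Job 4@1, Job 5@1, Job 6@1) gives peak 18: d1:18  d2:11  d3:7  d4:5  d5:0  d6:0.
Shift Job 2→5, Job 4→2, Job 5→6, Job 6→3.
Schedule Job 1@1, Job 2@5, Job 3@1, Job 4@2, Job 5@6, Job 6@3: d1:7  d2:7  d3:7  d4:7  d5:6  d6:7 — peak 7.
Total gardener-days = 41 over 6 days ⇒ peak ≥ ⌈41/6⌉ = 7, so 7 is optimal.

7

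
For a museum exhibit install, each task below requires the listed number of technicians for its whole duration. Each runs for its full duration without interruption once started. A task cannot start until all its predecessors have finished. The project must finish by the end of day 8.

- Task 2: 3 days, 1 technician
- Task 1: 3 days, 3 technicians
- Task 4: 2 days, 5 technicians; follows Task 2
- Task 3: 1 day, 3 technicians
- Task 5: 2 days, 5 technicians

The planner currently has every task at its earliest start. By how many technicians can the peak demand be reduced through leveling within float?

Early-start peak: d1:12  d2:9  d3:4  d4:5  d5:5  d6:0  d7:0  d8:0 ⇒ 12.
Leveled (Task 2@1, Task 1@1, Task 4@4, Task 3@6, Task 5@7): d1:4  d2:4  d3:4  d4:5  d5:5  d6:3  d7:5  d8:5 ⇒ 5.
Reduction 12 − 5 = 7.

7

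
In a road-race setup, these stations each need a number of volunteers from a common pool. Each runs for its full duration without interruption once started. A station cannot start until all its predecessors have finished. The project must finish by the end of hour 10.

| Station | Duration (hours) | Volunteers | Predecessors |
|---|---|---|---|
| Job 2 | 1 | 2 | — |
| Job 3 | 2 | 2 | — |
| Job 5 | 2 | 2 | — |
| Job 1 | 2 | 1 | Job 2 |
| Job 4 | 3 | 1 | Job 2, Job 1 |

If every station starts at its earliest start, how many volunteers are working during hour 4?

1

At early start, hour 4 has: Job 4.
Demand: 1 = 1.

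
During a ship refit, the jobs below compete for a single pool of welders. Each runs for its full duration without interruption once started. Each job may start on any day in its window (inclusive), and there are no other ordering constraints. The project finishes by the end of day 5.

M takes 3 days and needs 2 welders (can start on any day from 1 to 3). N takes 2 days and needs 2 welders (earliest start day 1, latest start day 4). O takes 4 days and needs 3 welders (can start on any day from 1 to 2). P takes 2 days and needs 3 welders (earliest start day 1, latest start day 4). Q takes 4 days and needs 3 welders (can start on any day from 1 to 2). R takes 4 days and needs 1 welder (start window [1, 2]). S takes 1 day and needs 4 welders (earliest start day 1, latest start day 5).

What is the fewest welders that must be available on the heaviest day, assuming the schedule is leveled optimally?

11

Early-start (M@1, N@1, O@1, P@1, Q@1, R@1, S@1) gives peak 18: d1:18  d2:14  d3:9  d4:7  d5:0.
Shift P→4, S→5.
Schedule M@1, N@1, O@1, P@4, Q@1, R@1, S@5: d1:11  d2:11  d3:9  d4:10  d5:7 — peak 11.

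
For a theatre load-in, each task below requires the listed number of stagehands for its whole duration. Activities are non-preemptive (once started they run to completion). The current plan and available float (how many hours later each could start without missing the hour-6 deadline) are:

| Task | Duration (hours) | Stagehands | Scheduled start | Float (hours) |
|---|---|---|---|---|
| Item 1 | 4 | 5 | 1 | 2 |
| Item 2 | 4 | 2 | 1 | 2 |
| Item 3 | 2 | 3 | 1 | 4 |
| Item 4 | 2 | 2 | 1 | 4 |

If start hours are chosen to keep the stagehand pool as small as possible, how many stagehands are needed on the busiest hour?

Early-start (Item 1@1, Item 2@1, Item 3@1, Item 4@1) gives peak 12: h1:12  h2:12  h3:7  h4:7  h5:0  h6:0.
Shift Item 3→5, Item 4→5.
Schedule Item 1@1, Item 2@1, Item 3@5, Item 4@5: h1:7  h2:7  h3:7  h4:7  h5:5  h6:5 — peak 7.
Total stagehand-hours = 38 over 6 hours ⇒ peak ≥ ⌈38/6⌉ = 7, so 7 is optimal.

7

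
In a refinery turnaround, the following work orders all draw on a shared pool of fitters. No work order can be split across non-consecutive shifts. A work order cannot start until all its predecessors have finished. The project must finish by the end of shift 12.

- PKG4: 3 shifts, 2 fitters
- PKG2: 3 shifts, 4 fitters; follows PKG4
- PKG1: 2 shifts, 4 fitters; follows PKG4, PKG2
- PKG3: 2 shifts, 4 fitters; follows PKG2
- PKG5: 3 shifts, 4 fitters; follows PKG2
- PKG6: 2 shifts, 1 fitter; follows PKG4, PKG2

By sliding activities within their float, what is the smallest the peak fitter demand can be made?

Early-start (PKG4@1, PKG2@4, PKG1@7, PKG3@7, PKG5@7, PKG6@7) gives peak 13: s1:2  s2:2  s3:2  s4:4  s5:4  s6:4  s7:13  s8:13  s9:4  s10:0  s11:0  s12:0.
Shift PKG5→9, PKG6→9.
Schedule PKG4@1, PKG2@4, PKG1@7, PKG3@7, PKG5@9, PKG6@9: s1:2  s2:2  s3:2  s4:4  s5:4  s6:4  s7:8  s8:8  s9:5  s10:5  s11:4  s12:0 — peak 8.

8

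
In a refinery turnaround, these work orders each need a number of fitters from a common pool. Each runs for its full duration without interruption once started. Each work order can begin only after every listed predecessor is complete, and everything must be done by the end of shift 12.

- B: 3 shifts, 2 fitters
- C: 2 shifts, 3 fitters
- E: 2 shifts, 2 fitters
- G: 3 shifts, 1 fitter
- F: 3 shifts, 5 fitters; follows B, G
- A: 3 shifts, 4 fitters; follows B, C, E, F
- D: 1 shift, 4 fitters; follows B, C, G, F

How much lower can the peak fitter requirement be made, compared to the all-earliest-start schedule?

Early-start peak: s1:8  s2:8  s3:3  s4:5  s5:5  s6:5  s7:8  s8:4  s9:4  s10:0  s11:0  s12:0 ⇒ 8.
Leveled (B@1, C@1, E@3, G@3, F@6, A@9, D@12): s1:5  s2:5  s3:5  s4:3  s5:1  s6:5  s7:5  s8:5  s9:4  s10:4  s11:4  s12:4 ⇒ 5.
Reduction 8 − 5 = 3.

3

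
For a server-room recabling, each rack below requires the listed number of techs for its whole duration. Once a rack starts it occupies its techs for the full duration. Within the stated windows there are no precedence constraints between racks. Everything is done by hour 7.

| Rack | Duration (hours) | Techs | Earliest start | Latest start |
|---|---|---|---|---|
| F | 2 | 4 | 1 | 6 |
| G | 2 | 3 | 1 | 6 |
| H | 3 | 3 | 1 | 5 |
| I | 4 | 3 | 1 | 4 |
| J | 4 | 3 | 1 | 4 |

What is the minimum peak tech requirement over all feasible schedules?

9

Early-start (F@1, G@1, H@1, I@1, J@1) gives peak 16: h1:16  h2:16  h3:9  h4:6  h5:0  h6:0  h7:0.
Shift H→3, I→3, J→3.
Schedule F@1, G@1, H@3, I@3, J@3: h1:7  h2:7  h3:9  h4:9  h5:9  h6:6  h7:0 — peak 9.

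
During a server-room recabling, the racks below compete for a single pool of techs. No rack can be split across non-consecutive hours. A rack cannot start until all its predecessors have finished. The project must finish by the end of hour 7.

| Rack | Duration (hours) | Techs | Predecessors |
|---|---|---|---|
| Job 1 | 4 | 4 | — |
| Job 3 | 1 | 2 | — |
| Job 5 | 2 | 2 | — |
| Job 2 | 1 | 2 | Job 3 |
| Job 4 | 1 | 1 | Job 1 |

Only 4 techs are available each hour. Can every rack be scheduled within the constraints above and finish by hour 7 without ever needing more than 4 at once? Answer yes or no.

yes

Schedule Job 1@1, Job 3@5, Job 5@5, Job 2@6, Job 4@7: h1:4  h2:4  h3:4  h4:4  h5:4  h6:4  h7:1 — peak 4 ≤ 4.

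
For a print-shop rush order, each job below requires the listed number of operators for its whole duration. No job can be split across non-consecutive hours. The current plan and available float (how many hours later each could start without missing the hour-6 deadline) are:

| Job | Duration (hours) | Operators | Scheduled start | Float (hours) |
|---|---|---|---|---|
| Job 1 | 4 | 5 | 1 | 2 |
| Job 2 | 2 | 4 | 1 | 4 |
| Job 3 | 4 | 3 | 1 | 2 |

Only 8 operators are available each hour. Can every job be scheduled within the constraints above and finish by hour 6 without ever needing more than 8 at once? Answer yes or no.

Schedule Job 1@1, Job 2@5, Job 3@1: h1:8  h2:8  h3:8  h4:8  h5:4  h6:4 — peak 8 ≤ 8.

yes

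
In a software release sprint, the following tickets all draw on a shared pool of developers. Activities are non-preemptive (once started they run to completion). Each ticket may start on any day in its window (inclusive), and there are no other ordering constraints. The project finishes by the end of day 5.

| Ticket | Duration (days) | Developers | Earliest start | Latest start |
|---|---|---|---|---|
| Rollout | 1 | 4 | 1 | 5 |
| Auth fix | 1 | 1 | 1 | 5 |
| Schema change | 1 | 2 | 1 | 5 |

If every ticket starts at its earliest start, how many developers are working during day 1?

7

At early start, day 1 has: Rollout, Auth fix, Schema change.
Demand: 4 + 1 + 2 = 7.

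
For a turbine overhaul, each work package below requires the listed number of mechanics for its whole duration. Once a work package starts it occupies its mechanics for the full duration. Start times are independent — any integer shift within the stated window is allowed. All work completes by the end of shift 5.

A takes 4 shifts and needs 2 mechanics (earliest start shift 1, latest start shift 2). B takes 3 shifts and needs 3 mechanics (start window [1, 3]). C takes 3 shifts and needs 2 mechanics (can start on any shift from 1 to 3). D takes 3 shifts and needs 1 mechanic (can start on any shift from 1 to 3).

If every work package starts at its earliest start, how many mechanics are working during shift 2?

At early start, shift 2 has: A, B, C, D.
Demand: 2 + 3 + 2 + 1 = 8.

8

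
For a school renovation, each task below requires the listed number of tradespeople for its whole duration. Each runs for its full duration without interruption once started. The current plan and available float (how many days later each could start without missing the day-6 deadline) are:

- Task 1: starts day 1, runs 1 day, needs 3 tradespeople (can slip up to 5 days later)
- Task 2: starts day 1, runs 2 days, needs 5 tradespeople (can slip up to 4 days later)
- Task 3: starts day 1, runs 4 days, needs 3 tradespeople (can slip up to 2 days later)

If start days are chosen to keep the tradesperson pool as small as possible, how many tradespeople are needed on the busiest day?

6

Early-start (Task 1@1, Task 2@1, Task 3@1) gives peak 11: d1:11  d2:8  d3:3  d4:3  d5:0  d6:0.
Shift Task 2→5.
Schedule Task 1@1, Task 2@5, Task 3@1: d1:6  d2:3  d3:3  d4:3  d5:5  d6:5 — peak 6.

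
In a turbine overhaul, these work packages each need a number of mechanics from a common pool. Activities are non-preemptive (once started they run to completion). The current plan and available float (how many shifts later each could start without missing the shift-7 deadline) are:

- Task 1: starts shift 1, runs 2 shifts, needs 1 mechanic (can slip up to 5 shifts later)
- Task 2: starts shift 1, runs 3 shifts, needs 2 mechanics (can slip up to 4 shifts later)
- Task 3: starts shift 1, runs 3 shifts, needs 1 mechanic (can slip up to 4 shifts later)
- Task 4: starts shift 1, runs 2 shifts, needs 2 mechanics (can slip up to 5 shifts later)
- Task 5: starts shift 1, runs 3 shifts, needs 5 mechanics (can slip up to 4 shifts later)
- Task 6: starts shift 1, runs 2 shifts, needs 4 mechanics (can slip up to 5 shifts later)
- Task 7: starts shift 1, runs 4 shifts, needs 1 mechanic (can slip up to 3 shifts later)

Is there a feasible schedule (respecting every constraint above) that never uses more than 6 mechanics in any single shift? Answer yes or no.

no

The minimum achievable peak is 7; 6 < 7, so no feasible schedule stays within the cap.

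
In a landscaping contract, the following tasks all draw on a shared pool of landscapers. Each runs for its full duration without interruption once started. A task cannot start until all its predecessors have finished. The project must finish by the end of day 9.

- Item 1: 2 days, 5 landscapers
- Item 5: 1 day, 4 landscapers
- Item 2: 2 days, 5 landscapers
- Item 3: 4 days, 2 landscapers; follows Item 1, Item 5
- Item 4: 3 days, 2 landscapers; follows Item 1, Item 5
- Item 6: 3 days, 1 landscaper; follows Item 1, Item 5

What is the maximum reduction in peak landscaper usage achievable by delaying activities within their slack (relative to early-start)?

Early-start peak: d1:14  d2:10  d3:5  d4:5  d5:5  d6:2  d7:0  d8:0  d9:0 ⇒ 14.
Leveled (Item 1@1, Item 5@3, Item 2@4, Item 3@6, Item 4@6, Item 6@6): d1:5  d2:5  d3:4  d4:5  d5:5  d6:5  d7:5  d8:5  d9:2 ⇒ 5.
Reduction 14 − 5 = 9.

9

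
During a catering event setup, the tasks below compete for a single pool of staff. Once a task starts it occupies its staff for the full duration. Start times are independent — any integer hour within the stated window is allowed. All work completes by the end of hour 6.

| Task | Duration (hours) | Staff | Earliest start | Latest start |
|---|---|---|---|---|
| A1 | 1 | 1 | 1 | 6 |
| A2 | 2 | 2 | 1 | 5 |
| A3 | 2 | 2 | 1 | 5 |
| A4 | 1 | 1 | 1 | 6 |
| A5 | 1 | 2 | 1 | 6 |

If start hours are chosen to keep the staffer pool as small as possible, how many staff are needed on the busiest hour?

2

Early-start (A1@1, A2@1, A3@1, A4@1, A5@1) gives peak 8: h1:8  h2:4  h3:0  h4:0  h5:0  h6:0.
Shift A2→2, A3→4, A5→6.
Schedule A1@1, A2@2, A3@4, A4@1, A5@6: h1:2  h2:2  h3:2  h4:2  h5:2  h6:2 — peak 2.
Total staffer-hours = 12 over 6 hours ⇒ peak ≥ ⌈12/6⌉ = 2, so 2 is optimal.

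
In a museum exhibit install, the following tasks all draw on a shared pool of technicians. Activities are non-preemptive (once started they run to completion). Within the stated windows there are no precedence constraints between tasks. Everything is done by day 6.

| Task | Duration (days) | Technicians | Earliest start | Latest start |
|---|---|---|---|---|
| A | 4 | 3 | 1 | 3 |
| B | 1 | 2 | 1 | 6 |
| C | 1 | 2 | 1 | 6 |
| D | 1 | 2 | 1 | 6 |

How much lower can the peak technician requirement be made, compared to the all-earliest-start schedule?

5

Early-start peak: d1:9  d2:3  d3:3  d4:3  d5:0  d6:0 ⇒ 9.
Leveled (A@1, B@5, C@5, D@6): d1:3  d2:3  d3:3  d4:3  d5:4  d6:2 ⇒ 4.
Reduction 9 − 4 = 5.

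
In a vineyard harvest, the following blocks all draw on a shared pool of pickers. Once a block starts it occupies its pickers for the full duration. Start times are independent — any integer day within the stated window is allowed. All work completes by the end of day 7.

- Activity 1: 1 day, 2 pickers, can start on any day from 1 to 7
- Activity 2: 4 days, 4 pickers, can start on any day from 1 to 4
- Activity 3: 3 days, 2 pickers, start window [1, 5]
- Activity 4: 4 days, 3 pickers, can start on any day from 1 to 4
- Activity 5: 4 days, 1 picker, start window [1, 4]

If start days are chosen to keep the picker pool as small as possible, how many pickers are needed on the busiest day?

8

Early-start (Activity 1@1, Activity 2@1, Activity 3@1, Activity 4@1, Activity 5@1) gives peak 12: d1:12  d2:10  d3:10  d4:8  d5:0  d6:0  d7:0.
Shift Activity 4→4, Activity 5→2.
Schedule Activity 1@1, Activity 2@1, Activity 3@1, Activity 4@4, Activity 5@2: d1:8  d2:7  d3:7  d4:8  d5:4  d6:3  d7:3 — peak 8.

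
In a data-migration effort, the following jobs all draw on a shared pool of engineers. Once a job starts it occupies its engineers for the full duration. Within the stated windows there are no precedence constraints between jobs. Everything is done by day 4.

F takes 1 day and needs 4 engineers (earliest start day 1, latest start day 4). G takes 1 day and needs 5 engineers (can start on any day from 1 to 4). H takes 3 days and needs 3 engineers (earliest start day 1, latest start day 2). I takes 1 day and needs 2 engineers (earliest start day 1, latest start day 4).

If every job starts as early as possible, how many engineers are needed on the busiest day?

Early-start schedule: F@1, G@1, H@1, I@1.
Load per day: day 1: 14, day 2: 3, day 3: 3, day 4: 0.
Peak is 14.

14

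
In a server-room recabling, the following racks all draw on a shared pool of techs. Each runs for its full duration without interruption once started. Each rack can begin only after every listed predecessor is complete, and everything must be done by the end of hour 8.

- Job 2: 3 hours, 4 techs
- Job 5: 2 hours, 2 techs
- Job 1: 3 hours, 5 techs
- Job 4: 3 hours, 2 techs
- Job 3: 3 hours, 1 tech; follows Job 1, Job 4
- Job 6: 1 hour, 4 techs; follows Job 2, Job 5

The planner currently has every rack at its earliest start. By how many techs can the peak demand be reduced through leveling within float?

6

Early-start peak: h1:13  h2:13  h3:11  h4:5  h5:1  h6:1  h7:0  h8:0 ⇒ 13.
Leveled (Job 2@4, Job 5@1, Job 1@1, Job 4@3, Job 3@6, Job 6@7): h1:7  h2:7  h3:7  h4:6  h5:6  h6:5  h7:5  h8:1 ⇒ 7.
Reduction 13 − 7 = 6.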